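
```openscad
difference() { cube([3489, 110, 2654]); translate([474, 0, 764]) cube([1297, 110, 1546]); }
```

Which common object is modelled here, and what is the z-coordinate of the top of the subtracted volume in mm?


A wall with a window opening. The window head height is 2310 mm.

A wall with a rectangular opening subtracted — a window. Sill at z = 764, opening 1546 mm tall, so the head is at 764 + 1546 = 2310 mm.


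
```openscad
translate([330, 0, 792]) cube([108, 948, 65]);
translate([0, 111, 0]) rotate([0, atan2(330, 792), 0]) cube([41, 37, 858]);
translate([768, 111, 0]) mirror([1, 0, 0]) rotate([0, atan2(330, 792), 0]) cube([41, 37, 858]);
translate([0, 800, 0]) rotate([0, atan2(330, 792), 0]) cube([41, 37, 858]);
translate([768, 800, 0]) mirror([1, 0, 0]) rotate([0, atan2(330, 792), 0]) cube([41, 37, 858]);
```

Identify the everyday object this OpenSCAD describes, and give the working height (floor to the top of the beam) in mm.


A sawhorse. The overall height is 857 mm.

A beam across two mirrored pairs of raked legs — a sawhorse. The beam's underside is at z = 792 (matching the legs' vertical rise in atan2(330, 792)) and the beam is 65 mm tall, so its top is at 792 + 65 = 857 mm. The raked legs top out at the beam's underside, so that is the highest point.


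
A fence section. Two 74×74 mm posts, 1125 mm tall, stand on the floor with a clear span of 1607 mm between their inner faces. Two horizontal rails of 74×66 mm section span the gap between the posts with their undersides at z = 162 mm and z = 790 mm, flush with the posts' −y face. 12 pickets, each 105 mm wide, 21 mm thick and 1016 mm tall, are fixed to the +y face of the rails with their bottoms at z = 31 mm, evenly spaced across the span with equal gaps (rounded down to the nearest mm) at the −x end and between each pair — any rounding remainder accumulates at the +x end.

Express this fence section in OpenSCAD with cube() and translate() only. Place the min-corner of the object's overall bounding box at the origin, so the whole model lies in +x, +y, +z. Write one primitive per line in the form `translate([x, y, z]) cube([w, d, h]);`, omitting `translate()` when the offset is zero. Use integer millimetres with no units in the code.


cube([74, 74, 1125]);
translate([1681, 0, 0]) cube([74, 74, 1125]);
translate([74, 0, 162]) cube([1607, 74, 66]);
translate([74, 0, 790]) cube([1607, 74, 66]);
translate([100, 74, 31]) cube([105, 21, 1016]);
translate([231, 74, 31]) cube([105, 21, 1016]);
translate([362, 74, 31]) cube([105, 21, 1016]);
translate([493, 74, 31]) cube([105, 21, 1016]);
translate([624, 74, 31]) cube([105, 21, 1016]);
translate([755, 74, 31]) cube([105, 21, 1016]);
translate([886, 74, 31]) cube([105, 21, 1016]);
translate([1017, 74, 31]) cube([105, 21, 1016]);
translate([1148, 74, 31]) cube([105, 21, 1016]);
translate([1279, 74, 31]) cube([105, 21, 1016]);
translate([1410, 74, 31]) cube([105, 21, 1016]);
translate([1541, 74, 31]) cube([105, 21, 1016]);


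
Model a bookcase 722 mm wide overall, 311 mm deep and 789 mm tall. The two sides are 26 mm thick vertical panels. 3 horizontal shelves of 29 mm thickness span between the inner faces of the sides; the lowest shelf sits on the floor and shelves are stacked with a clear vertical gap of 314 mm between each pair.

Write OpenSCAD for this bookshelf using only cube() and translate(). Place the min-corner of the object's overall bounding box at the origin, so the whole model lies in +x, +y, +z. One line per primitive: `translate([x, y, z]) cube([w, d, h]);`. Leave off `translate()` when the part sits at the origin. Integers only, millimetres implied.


cube([26, 311, 789]);
translate([696, 0, 0]) cube([26, 311, 789]);
translate([26, 0, 0]) cube([670, 311, 29]);
translate([26, 0, 343]) cube([670, 311, 29]);
translate([26, 0, 686]) cube([670, 311, 29]);


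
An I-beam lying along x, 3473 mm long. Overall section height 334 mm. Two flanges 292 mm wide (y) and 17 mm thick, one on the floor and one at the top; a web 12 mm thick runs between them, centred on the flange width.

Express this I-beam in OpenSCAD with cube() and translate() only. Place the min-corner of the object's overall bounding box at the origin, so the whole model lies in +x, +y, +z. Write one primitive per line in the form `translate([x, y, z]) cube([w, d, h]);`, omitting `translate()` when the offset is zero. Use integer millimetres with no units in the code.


cube([3473, 292, 17]);
translate([0, 140, 17]) cube([3473, 12, 300]);
translate([0, 0, 317]) cube([3473, 292, 17]);


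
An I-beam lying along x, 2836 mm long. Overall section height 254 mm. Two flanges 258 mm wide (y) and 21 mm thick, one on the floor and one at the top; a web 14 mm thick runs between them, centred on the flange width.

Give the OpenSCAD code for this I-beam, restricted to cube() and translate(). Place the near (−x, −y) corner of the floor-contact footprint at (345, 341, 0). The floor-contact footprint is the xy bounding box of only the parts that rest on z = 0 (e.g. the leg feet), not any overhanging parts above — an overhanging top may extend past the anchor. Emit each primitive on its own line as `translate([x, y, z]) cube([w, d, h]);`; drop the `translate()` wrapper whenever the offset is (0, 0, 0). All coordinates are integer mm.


translate([345, 341, 0]) cube([2836, 258, 21]);
translate([345, 463, 21]) cube([2836, 14, 212]);
translate([345, 341, 233]) cube([2836, 258, 21]);


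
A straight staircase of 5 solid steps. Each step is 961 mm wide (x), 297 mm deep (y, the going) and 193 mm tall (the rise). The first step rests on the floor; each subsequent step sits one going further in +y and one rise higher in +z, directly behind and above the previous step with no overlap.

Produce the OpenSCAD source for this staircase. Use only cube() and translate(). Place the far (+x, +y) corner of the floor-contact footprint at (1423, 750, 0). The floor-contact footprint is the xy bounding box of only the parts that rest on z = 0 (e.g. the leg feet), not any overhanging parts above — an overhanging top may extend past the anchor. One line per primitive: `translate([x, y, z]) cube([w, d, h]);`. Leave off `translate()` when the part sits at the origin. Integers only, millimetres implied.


translate([462, 453, 0]) cube([961, 297, 193]);
translate([462, 750, 193]) cube([961, 297, 193]);
translate([462, 1047, 386]) cube([961, 297, 193]);
translate([462, 1344, 579]) cube([961, 297, 193]);
translate([462, 1641, 772]) cube([961, 297, 193]);


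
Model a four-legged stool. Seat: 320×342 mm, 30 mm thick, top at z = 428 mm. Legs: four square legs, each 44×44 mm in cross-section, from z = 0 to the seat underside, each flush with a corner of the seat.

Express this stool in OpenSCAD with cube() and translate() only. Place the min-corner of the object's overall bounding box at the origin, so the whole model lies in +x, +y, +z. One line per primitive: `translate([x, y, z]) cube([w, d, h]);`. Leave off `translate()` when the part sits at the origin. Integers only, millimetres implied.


// leg_h = 428 - 30 = 398
translate([0, 0, 398]) cube([320, 342, 30]);
cube([44, 44, 398]);
translate([276, 0, 0]) cube([44, 44, 398]);
translate([0, 298, 0]) cube([44, 44, 398]);
translate([276, 298, 0]) cube([44, 44, 398]);


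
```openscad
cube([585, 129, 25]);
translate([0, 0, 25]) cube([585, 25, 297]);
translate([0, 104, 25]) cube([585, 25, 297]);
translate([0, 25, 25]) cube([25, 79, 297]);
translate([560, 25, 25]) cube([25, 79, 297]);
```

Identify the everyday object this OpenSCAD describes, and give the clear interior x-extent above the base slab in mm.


An open box. The internal width is 535 mm.

A 585×129 base slab with four walls standing on it — an open box. The base is 585 mm wide and the walls are 25 mm thick, so the internal width is 585 − 2 × 25 = 535 mm.


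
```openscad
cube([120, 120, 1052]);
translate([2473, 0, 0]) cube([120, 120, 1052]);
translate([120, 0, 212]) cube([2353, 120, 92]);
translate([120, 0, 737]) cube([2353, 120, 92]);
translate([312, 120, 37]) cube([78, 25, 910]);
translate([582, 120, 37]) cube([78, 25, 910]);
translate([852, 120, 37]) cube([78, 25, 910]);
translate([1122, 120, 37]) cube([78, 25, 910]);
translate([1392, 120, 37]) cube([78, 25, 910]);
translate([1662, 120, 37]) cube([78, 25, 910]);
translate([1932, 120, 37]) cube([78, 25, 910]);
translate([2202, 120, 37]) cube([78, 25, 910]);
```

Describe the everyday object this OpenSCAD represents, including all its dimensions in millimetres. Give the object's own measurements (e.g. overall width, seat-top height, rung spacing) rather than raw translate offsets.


A fence section. Two 120×120 mm posts, 1052 mm tall, stand on the floor with a clear span of 2353 mm between their inner faces. Two horizontal rails of 120×92 mm section span the gap between the posts with their undersides at z = 212 mm and z = 737 mm, flush with the posts' −y face. 8 pickets, each 78 mm wide, 25 mm thick and 910 mm tall, are fixed to the +y face of the rails with their bottoms at z = 37 mm, spaced across the span with a 192 mm gap after the −x post and between neighbouring pickets, with 193 mm left before the +x post.


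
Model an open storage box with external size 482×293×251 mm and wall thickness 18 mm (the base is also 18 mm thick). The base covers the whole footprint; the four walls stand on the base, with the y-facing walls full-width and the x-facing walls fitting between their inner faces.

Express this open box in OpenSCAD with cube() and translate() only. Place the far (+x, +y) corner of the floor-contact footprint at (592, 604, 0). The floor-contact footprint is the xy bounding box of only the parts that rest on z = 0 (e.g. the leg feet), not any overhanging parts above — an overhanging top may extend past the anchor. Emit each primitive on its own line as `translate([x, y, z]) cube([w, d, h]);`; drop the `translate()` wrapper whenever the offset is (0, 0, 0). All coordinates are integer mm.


translate([110, 311, 0]) cube([482, 293, 18]);
translate([110, 311, 18]) cube([482, 18, 233]);
translate([110, 586, 18]) cube([482, 18, 233]);
translate([110, 329, 18]) cube([18, 257, 233]);
translate([574, 329, 18]) cube([18, 257, 233]);


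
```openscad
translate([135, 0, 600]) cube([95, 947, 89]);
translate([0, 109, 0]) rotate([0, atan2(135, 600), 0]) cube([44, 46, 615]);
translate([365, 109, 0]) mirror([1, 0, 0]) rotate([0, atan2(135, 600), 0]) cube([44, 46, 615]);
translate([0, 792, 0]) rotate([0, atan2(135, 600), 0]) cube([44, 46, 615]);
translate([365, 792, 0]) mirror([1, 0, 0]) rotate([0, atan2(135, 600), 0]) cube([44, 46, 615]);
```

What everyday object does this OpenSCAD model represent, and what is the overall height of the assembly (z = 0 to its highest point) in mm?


A sawhorse. The overall height is 689 mm.

A beam across two mirrored pairs of raked legs — a sawhorse. The beam's underside is at z = 600 (matching the legs' vertical rise in atan2(135, 600)) and the beam is 89 mm tall, so its top is at 600 + 89 = 689 mm. The raked legs top out at the beam's underside, so that is the highest point.


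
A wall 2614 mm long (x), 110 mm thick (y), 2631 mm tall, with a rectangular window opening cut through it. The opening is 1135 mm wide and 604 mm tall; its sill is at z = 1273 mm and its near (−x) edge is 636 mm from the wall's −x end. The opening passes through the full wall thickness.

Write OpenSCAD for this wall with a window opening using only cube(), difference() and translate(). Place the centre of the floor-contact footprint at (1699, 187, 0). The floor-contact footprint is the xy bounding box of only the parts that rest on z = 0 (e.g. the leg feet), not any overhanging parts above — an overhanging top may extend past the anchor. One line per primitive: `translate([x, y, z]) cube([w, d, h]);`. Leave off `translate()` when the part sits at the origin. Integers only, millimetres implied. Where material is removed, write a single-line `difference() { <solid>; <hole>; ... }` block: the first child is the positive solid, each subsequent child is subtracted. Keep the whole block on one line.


difference() { translate([392, 132, 0]) cube([2614, 110, 2631]); translate([1028, 132, 1273]) cube([1135, 110, 604]); }


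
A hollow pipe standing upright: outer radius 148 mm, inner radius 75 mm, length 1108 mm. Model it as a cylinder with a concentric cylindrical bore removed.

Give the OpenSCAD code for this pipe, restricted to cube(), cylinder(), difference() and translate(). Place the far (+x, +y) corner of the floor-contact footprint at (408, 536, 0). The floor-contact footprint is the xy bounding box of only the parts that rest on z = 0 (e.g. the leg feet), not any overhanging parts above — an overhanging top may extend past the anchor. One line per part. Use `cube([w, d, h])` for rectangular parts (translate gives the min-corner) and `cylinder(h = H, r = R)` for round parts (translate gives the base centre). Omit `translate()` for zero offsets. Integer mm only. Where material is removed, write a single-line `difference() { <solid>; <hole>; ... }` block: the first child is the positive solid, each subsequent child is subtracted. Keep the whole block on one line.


difference() { translate([260, 388, 0]) cylinder(h = 1108, r = 148); translate([260, 388, 0]) cylinder(h = 1108, r = 75); }


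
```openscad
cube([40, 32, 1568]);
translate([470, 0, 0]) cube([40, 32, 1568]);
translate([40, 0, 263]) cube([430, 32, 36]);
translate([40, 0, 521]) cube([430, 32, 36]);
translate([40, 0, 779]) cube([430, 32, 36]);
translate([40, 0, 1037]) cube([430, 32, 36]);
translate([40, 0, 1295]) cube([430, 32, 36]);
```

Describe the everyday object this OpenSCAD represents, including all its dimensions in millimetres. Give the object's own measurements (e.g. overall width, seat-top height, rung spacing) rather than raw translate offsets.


A straight ladder. Two 40×32 mm vertical rails, 1568 mm tall, stand 510 mm apart (outside-to-outside) with their front faces coplanar on the −y side. 5 rungs, each 32 mm deep and 36 mm tall, span between the inner faces of the rails, front faces flush with the rails. The lowest rung's underside is at z = 263 mm and rungs are spaced 258 mm apart (underside to underside).


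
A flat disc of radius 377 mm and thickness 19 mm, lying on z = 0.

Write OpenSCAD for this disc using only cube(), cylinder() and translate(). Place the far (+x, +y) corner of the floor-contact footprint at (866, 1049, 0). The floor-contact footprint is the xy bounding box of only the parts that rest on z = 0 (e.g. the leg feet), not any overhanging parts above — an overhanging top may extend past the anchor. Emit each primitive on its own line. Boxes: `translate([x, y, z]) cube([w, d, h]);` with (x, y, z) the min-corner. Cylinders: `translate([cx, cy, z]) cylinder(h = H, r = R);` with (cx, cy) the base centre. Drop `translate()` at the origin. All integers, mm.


translate([489, 672, 0]) cylinder(h = 19, r = 377);


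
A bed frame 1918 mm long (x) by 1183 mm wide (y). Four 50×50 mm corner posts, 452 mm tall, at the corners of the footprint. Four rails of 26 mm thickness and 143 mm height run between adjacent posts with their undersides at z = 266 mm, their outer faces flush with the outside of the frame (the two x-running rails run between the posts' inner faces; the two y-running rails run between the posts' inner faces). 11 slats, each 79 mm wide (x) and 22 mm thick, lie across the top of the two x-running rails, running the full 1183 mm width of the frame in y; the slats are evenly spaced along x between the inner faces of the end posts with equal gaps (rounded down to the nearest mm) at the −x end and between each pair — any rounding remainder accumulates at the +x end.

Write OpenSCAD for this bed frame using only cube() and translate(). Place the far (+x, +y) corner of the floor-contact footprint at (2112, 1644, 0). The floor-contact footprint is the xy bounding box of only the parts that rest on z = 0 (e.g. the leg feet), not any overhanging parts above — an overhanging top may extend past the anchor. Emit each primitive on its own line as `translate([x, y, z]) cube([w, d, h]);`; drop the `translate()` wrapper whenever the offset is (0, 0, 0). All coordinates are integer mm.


// slat z = rail_z + rail_h = 266 + 143 = 409
// slat gap = ⌊(1818 − 11·79) / 12⌋ = 79
translate([194, 461, 0]) cube([50, 50, 452]);
translate([194, 1594, 0]) cube([50, 50, 452]);
translate([2062, 461, 0]) cube([50, 50, 452]);
translate([2062, 1594, 0]) cube([50, 50, 452]);
translate([244, 461, 266]) cube([1818, 26, 143]);
translate([244, 1618, 266]) cube([1818, 26, 143]);
translate([194, 511, 266]) cube([26, 1083, 143]);
translate([2086, 511, 266]) cube([26, 1083, 143]);
translate([323, 461, 409]) cube([79, 1183, 22]);
translate([481, 461, 409]) cube([79, 1183, 22]);
translate([639, 461, 409]) cube([79, 1183, 22]);
translate([797, 461, 409]) cube([79, 1183, 22]);
translate([955, 461, 409]) cube([79, 1183, 22]);
translate([1113, 461, 409]) cube([79, 1183, 22]);
translate([1271, 461, 409]) cube([79, 1183, 22]);
translate([1429, 461, 409]) cube([79, 1183, 22]);
translate([1587, 461, 409]) cube([79, 1183, 22]);
translate([1745, 461, 409]) cube([79, 1183, 22]);
translate([1903, 461, 409]) cube([79, 1183, 22]);


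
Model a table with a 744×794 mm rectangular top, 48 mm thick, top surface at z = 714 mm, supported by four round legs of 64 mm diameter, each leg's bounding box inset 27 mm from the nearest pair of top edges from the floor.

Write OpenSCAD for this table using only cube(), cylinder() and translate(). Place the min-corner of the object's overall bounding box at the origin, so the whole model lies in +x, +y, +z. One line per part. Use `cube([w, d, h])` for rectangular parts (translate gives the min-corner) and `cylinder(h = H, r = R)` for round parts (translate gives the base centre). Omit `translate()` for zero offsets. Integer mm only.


// leg_h = 714 - 48 = 666
translate([0, 0, 666]) cube([744, 794, 48]);
translate([59, 59, 0]) cylinder(h = 666, r = 32);
translate([685, 59, 0]) cylinder(h = 666, r = 32);
translate([59, 735, 0]) cylinder(h = 666, r = 32);
translate([685, 735, 0]) cylinder(h = 666, r = 32);


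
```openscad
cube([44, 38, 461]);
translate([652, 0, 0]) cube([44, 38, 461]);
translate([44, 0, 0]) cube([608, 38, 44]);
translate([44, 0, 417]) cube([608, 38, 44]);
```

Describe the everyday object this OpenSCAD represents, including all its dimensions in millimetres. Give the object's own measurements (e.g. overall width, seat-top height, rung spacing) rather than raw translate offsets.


A rectangular picture frame lying in the x–z plane (depth along y). The opening is 608 mm wide (x) by 373 mm tall (z), surrounded by a border 44 mm wide on all four sides. The frame is 38 mm deep and is made of two full-height vertical stiles with two horizontal rails fitted between them.


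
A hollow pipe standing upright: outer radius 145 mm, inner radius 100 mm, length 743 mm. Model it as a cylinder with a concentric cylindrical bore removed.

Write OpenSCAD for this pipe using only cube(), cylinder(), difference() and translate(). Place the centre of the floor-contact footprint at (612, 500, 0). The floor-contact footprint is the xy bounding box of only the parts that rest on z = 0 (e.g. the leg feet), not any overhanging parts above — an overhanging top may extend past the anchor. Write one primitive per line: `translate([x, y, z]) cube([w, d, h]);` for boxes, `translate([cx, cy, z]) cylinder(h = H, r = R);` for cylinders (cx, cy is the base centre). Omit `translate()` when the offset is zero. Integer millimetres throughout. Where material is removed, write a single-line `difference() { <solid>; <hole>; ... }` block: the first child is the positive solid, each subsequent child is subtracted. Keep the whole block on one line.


difference() { translate([612, 500, 0]) cylinder(h = 743, r = 145); translate([612, 500, 0]) cylinder(h = 743, r = 100); }


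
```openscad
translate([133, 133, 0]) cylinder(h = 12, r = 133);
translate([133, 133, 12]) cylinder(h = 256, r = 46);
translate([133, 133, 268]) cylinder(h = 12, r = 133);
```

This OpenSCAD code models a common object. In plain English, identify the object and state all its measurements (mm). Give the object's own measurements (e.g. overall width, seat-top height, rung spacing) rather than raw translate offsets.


A spool: two coaxial disc flanges of radius 133 mm and thickness 12 mm, joined by a core cylinder of radius 46 mm and height 256 mm. The lower flange rests on z = 0 and the three cylinders share a vertical axis.


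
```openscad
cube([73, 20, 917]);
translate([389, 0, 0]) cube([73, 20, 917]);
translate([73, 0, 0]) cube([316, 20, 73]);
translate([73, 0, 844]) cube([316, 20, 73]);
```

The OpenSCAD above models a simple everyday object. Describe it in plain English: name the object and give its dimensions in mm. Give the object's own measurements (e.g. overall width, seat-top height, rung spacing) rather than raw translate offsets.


A rectangular picture frame lying in the x–z plane (depth along y). The opening is 316 mm wide (x) by 771 mm tall (z), surrounded by a border 73 mm wide on all four sides. The frame is 20 mm deep and is made of two full-height vertical stiles with two horizontal rails fitted between them.


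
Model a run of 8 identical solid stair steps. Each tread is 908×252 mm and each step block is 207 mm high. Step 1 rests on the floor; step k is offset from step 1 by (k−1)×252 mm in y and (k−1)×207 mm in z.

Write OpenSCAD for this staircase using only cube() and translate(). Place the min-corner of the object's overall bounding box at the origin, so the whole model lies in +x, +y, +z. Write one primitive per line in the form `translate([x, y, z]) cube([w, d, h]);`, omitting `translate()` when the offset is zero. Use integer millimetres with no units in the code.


cube([908, 252, 207]);
translate([0, 252, 207]) cube([908, 252, 207]);
translate([0, 504, 414]) cube([908, 252, 207]);
translate([0, 756, 621]) cube([908, 252, 207]);
translate([0, 1008, 828]) cube([908, 252, 207]);
translate([0, 1260, 1035]) cube([908, 252, 207]);
translate([0, 1512, 1242]) cube([908, 252, 207]);
translate([0, 1764, 1449]) cube([908, 252, 207]);


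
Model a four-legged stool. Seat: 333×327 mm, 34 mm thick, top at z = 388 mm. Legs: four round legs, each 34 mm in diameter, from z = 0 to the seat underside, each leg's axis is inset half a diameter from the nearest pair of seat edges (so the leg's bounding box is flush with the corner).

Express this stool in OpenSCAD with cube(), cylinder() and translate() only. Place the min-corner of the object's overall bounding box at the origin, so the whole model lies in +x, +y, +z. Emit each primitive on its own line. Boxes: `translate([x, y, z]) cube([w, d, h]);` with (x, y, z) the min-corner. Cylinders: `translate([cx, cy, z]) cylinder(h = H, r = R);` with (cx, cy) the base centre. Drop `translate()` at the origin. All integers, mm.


translate([0, 0, 354]) cube([333, 327, 34]);
translate([17, 17, 0]) cylinder(h = 354, r = 17);
translate([316, 17, 0]) cylinder(h = 354, r = 17);
translate([17, 310, 0]) cylinder(h = 354, r = 17);
translate([316, 310, 0]) cylinder(h = 354, r = 17);


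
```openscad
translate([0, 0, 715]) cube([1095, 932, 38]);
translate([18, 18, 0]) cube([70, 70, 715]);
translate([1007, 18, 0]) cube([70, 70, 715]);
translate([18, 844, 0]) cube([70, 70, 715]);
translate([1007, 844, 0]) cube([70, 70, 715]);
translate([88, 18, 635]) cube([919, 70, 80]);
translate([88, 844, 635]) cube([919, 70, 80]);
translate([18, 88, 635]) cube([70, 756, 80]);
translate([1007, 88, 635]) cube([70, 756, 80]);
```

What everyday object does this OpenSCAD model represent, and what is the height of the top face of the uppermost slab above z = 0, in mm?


A table. The table height is 753 mm.

A 1095×932×38 slab sits at z = 715 on four 70 mm square posts — a table. The top surface is at 715 + 38 = 753 mm.


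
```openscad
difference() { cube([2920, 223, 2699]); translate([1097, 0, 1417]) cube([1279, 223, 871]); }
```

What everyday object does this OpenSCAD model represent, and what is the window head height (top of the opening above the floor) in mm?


A wall with a window opening. The window head height is 2288 mm.

A wall with a rectangular opening subtracted — a window. Sill at z = 1417, opening 871 mm tall, so the head is at 1417 + 871 = 2288 mm.


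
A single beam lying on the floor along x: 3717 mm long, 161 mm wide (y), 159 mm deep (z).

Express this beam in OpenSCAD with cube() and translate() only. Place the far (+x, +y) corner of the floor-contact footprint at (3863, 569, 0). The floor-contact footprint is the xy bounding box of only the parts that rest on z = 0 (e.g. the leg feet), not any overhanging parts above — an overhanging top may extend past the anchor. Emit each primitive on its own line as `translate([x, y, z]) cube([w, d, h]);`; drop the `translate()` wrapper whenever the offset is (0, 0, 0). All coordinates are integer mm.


translate([146, 408, 0]) cube([3717, 161, 159]);


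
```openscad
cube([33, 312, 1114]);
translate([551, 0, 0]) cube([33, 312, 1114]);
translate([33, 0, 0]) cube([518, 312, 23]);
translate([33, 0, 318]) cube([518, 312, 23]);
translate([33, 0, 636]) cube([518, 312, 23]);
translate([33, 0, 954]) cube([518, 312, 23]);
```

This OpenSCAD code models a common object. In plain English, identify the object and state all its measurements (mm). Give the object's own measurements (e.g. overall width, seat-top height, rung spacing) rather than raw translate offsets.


An open bookshelf. Two side panels, each 33 mm thick, 312 mm deep and 1114 mm tall, stand 584 mm apart (outside-to-outside). Between them sit 4 shelves, each 23 mm thick and 312 mm deep, spanning the full gap between the sides. The bottom shelf rests on the floor (its underside at z = 0) and the clear gap between one shelf's top and the next shelf's underside is 295 mm.


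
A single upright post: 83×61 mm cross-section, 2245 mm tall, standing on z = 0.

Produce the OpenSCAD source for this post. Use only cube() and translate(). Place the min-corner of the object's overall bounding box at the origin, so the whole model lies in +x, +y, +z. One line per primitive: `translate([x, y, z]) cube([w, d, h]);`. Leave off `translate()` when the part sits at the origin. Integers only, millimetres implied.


cube([83, 61, 2245]);


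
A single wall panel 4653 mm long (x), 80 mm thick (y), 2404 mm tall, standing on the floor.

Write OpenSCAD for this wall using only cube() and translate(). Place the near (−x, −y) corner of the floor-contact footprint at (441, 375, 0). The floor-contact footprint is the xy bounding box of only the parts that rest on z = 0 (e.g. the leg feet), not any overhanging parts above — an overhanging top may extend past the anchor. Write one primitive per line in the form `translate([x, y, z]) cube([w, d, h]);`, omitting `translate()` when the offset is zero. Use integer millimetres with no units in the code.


translate([441, 375, 0]) cube([4653, 80, 2404]);


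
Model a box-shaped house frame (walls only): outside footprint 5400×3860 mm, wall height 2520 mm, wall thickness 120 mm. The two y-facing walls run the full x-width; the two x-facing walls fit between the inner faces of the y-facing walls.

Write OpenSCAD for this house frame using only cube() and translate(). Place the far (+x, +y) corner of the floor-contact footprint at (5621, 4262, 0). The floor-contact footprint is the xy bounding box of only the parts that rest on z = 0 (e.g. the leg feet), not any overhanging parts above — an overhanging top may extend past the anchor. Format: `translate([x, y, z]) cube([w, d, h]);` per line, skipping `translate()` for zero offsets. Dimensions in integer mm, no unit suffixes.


translate([221, 402, 0]) cube([5400, 120, 2520]);
translate([221, 4142, 0]) cube([5400, 120, 2520]);
translate([221, 522, 0]) cube([120, 3620, 2520]);
translate([5501, 522, 0]) cube([120, 3620, 2520]);


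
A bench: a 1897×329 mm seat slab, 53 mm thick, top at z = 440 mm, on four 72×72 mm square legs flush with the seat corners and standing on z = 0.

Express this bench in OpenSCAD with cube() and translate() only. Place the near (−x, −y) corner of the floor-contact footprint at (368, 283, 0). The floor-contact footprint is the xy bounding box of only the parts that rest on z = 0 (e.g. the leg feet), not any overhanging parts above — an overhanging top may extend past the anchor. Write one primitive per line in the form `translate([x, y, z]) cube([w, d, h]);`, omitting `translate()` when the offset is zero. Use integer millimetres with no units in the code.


translate([368, 283, 387]) cube([1897, 329, 53]);
translate([368, 283, 0]) cube([72, 72, 387]);
translate([368, 540, 0]) cube([72, 72, 387]);
translate([2193, 283, 0]) cube([72, 72, 387]);
translate([2193, 540, 0]) cube([72, 72, 387]);


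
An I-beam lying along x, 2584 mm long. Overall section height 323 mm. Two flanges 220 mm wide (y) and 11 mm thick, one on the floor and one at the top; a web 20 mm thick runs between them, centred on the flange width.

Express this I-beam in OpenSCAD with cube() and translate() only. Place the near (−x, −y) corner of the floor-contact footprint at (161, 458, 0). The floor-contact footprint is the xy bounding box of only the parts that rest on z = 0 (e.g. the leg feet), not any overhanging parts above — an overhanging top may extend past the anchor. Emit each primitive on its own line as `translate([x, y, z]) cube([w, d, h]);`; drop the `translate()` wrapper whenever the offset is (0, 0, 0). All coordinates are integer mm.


translate([161, 458, 0]) cube([2584, 220, 11]);
translate([161, 558, 11]) cube([2584, 20, 301]);
translate([161, 458, 312]) cube([2584, 220, 11]);


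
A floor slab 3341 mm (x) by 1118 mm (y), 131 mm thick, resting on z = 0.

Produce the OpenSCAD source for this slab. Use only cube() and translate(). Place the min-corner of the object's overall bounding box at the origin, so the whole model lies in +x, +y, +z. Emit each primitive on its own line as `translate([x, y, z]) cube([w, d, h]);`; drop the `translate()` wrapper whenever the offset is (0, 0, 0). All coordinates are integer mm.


cube([3341, 1118, 131]);


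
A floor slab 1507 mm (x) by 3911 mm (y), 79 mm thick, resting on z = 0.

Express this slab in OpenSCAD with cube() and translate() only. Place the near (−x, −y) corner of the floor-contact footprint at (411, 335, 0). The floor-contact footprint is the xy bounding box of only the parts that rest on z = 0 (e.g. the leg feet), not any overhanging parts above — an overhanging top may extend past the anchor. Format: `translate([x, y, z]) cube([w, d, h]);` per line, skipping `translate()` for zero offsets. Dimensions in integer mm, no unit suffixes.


translate([411, 335, 0]) cube([1507, 3911, 79]);


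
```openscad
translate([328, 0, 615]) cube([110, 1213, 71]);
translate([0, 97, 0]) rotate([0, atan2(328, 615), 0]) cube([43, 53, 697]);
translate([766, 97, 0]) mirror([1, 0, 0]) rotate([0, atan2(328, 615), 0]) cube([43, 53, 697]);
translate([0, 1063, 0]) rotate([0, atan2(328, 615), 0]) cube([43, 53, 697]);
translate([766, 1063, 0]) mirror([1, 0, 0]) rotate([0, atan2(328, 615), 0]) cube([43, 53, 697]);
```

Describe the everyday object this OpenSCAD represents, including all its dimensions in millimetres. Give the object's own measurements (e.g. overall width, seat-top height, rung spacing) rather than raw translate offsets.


A sawhorse. A 110×1213×71 mm beam (x, y, z) sits on two A-frame leg pairs. Each pair is two raked legs of 43×53 mm section (53 mm along y) splaying symmetrically in x. Each leg rises 615 mm vertically over 328 mm of horizontal reach and is 697 mm long along its own axis. Every leg's outer bottom edge rests on the floor and its outer top edge meets a bottom edge of the beam — the left legs (tilting toward +x) meet the beam's −x bottom edge, the right legs (their mirror images, tilting toward −x) meet its +x bottom edge — so the leg tops tuck under the beam, the beam's underside is 615 mm above the floor, and the feet are 766 mm apart outside-to-outside with the beam centred between them. The two leg pairs are set in 97 mm from either end of the beam.


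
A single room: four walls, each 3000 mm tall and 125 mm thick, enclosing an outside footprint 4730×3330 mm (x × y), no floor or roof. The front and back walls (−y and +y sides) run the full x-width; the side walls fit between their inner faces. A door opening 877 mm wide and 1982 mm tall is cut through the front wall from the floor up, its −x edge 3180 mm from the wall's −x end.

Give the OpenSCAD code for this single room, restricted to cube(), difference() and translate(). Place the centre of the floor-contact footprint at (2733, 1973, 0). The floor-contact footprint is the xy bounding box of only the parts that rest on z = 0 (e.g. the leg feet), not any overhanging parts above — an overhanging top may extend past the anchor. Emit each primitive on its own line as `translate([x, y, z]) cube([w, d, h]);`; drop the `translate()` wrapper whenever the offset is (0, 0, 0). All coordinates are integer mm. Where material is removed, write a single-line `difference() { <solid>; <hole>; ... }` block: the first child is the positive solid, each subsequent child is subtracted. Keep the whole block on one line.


difference() { translate([368, 308, 0]) cube([4730, 125, 3000]); translate([3548, 308, 0]) cube([877, 125, 1982]); }
translate([368, 3513, 0]) cube([4730, 125, 3000]);
translate([368, 433, 0]) cube([125, 3080, 3000]);
translate([4973, 433, 0]) cube([125, 3080, 3000]);


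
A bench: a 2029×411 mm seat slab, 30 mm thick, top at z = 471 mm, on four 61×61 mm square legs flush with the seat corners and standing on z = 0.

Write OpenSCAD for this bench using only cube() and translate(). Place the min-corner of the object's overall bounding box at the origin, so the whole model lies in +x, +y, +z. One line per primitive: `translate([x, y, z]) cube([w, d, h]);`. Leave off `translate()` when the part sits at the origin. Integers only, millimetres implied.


// leg_h = 471 − 30 = 441
translate([0, 0, 441]) cube([2029, 411, 30]);
cube([61, 61, 441]);
translate([0, 350, 0]) cube([61, 61, 441]);
translate([1968, 0, 0]) cube([61, 61, 441]);
translate([1968, 350, 0]) cube([61, 61, 441]);


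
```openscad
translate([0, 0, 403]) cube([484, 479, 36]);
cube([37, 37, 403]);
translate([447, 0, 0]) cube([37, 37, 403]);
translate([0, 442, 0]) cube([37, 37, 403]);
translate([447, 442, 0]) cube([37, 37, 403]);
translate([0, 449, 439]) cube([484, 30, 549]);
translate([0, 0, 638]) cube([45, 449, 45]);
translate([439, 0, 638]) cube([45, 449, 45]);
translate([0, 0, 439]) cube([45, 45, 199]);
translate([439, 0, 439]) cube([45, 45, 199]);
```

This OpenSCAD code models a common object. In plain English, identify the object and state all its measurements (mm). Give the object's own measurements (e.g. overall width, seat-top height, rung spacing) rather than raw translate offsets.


A chair. The seat is a 484×479×36 mm slab with its top at z = 439 mm, on four 37×37 mm corner legs (flush with the seat edges, standing on z = 0). A flat backrest 30 mm thick, 549 mm tall, spans the full seat width and rises from the seat top along its +y edge, rear face flush with the rear of the seat. Two armrests of 45×45 mm section run along each side from the seat's front edge to the front of the backrest, top faces 244 mm above the seat top and outer faces flush with the seat's x-edges; a 45×45 mm post under the front of each armrest stands on the seat at the front corner.


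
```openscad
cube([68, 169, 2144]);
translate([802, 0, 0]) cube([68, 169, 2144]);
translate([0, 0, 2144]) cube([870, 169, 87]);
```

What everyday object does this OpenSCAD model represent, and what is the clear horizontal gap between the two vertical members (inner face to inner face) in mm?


A door frame. The clear opening width is 734 mm.

Two 2144 mm tall posts with a header on top — a door frame. The left jamb is 68 mm wide at x = 0; the right jamb starts at x = 802. The clear opening is 802 − 68 = 734 mm.


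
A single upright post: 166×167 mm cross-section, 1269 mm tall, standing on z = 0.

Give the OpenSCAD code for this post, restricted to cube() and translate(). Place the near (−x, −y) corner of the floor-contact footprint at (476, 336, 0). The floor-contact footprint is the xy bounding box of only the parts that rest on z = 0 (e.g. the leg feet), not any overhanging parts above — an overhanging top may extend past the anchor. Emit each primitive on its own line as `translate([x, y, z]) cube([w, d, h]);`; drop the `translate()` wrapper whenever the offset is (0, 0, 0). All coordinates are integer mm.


translate([476, 336, 0]) cube([166, 167, 1269]);


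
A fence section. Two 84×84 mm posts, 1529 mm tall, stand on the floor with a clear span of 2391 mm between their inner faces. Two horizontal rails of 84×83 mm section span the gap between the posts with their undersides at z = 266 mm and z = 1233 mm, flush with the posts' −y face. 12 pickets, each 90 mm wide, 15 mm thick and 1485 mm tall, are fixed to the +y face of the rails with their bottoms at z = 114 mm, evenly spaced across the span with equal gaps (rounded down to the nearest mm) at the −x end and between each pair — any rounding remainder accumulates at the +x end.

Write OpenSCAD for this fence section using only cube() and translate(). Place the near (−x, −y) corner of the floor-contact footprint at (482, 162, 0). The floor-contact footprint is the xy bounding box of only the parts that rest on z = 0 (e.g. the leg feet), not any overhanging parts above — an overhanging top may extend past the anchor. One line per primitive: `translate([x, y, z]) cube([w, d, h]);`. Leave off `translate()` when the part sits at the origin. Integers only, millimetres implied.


translate([482, 162, 0]) cube([84, 84, 1529]);
translate([2957, 162, 0]) cube([84, 84, 1529]);
translate([566, 162, 266]) cube([2391, 84, 83]);
translate([566, 162, 1233]) cube([2391, 84, 83]);
translate([666, 246, 114]) cube([90, 15, 1485]);
translate([856, 246, 114]) cube([90, 15, 1485]);
translate([1046, 246, 114]) cube([90, 15, 1485]);
translate([1236, 246, 114]) cube([90, 15, 1485]);
translate([1426, 246, 114]) cube([90, 15, 1485]);
translate([1616, 246, 114]) cube([90, 15, 1485]);
translate([1806, 246, 114]) cube([90, 15, 1485]);
translate([1996, 246, 114]) cube([90, 15, 1485]);
translate([2186, 246, 114]) cube([90, 15, 1485]);
translate([2376, 246, 114]) cube([90, 15, 1485]);
translate([2566, 246, 114]) cube([90, 15, 1485]);
translate([2756, 246, 114]) cube([90, 15, 1485]);


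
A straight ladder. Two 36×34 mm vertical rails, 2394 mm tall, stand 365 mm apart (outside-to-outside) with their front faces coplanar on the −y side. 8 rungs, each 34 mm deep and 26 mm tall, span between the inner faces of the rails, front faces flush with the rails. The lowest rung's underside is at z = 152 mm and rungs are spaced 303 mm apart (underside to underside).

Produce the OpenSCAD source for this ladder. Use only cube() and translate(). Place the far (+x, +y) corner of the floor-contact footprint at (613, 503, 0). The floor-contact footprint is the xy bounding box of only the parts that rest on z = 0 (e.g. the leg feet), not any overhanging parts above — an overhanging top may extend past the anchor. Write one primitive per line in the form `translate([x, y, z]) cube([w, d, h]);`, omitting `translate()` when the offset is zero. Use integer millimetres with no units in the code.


translate([248, 469, 0]) cube([36, 34, 2394]);
translate([577, 469, 0]) cube([36, 34, 2394]);
translate([284, 469, 152]) cube([293, 34, 26]);
translate([284, 469, 455]) cube([293, 34, 26]);
translate([284, 469, 758]) cube([293, 34, 26]);
translate([284, 469, 1061]) cube([293, 34, 26]);
translate([284, 469, 1364]) cube([293, 34, 26]);
translate([284, 469, 1667]) cube([293, 34, 26]);
translate([284, 469, 1970]) cube([293, 34, 26]);
translate([284, 469, 2273]) cube([293, 34, 26]);


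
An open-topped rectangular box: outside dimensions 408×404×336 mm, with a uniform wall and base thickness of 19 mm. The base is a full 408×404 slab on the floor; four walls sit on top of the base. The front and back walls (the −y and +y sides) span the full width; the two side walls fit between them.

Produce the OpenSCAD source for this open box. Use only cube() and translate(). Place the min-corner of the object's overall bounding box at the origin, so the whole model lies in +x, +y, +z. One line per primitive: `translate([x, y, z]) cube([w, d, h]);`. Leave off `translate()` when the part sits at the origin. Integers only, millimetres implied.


cube([408, 404, 19]);
translate([0, 0, 19]) cube([408, 19, 317]);
translate([0, 385, 19]) cube([408, 19, 317]);
translate([0, 19, 19]) cube([19, 366, 317]);
translate([389, 19, 19]) cube([19, 366, 317]);
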